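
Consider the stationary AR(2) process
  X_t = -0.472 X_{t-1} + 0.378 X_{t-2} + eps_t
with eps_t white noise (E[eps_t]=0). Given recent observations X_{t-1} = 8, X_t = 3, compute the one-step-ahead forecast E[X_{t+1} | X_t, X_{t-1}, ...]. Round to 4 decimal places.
E[X_{t+1} \mid \mathcal F_t] = 1.6080

For an AR(p) model X_t = c + sum_i phi_i X_{t-i} + eps_t, the
one-step-ahead conditional mean is
  E[X_{t+1} | X_t, ...] = c + sum_i phi_i X_{t+1-i}.
Substitute known values:
  E[X_{t+1} | ...] = (-0.472) * (3) + (0.378) * (8)
                   = 1.6080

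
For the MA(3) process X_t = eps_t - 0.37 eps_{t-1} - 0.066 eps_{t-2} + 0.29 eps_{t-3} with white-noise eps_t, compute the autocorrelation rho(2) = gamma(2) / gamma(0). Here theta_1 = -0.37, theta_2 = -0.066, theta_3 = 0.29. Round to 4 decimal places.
\rho(2) = -0.1414

For an MA(q) process with theta_0 = 1, the autocovariance is
  gamma(k) = sigma^2 * sum_{i=0..q-k} theta_i * theta_{i+k},
and rho(k) = gamma(k) / gamma(0). Sigma^2 cancels.
  numerator   = (1)*(-0.066) + (-0.37)*(0.29) = -0.1733.
  denominator = (1)^2 + (-0.37)^2 + (-0.066)^2 + (0.29)^2 = 1.225356.
  rho(2) = -0.1733 / 1.225356 = -0.1414.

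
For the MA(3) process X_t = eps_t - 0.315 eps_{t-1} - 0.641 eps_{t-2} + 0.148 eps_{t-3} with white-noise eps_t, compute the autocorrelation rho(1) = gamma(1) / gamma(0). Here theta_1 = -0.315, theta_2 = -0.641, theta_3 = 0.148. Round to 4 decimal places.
\rho(1) = -0.1357

For an MA(q) process with theta_0 = 1, the autocovariance is
  gamma(k) = sigma^2 * sum_{i=0..q-k} theta_i * theta_{i+k},
and rho(k) = gamma(k) / gamma(0). Sigma^2 cancels.
  numerator   = (1)*(-0.315) + (-0.315)*(-0.641) + (-0.641)*(0.148) = -0.207953.
  denominator = (1)^2 + (-0.315)^2 + (-0.641)^2 + (0.148)^2 = 1.53201.
  rho(1) = -0.207953 / 1.53201 = -0.1357.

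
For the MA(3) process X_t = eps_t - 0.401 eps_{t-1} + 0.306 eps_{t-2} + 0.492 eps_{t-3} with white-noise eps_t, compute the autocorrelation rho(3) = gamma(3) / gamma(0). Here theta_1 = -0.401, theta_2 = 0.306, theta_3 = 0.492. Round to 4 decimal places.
\rho(3) = 0.3288

For an MA(q) process with theta_0 = 1, the autocovariance is
  gamma(k) = sigma^2 * sum_{i=0..q-k} theta_i * theta_{i+k},
and rho(k) = gamma(k) / gamma(0). Sigma^2 cancels.
  numerator   = (1)*(0.492) = 0.492.
  denominator = (1)^2 + (-0.401)^2 + (0.306)^2 + (0.492)^2 = 1.496501.
  rho(3) = 0.492 / 1.496501 = 0.3288.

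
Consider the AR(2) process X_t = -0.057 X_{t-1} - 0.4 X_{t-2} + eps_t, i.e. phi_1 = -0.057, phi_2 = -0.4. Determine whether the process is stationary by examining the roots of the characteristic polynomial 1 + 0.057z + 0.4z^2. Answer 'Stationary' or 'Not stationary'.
\text{Stationary}

The AR(p) characteristic polynomial is P(z) = 1 + 0.057z + 0.4z^2.
Stationarity requires all roots to lie outside the unit circle, i.e. |z| > 1 for every root.
Set 1 + (0.057) z + (0.4) z^2 = 0, i.e. a z^2 + b z + c = 0 with a = 0.4, b = 0.057, c = 1.
Discriminant D = b^2 - 4ac = (0.057)^2 - 4*(0.4)*1 = 0.003249 - (1.6) = -1.596751.
D < 0, so the roots are the complex-conjugate pair z = (-b +/- i sqrt(-D)) / (2a) = -0.0712 +/- 1.5795i.
For a conjugate pair |z|^2 = z * conj(z) = (product of roots) = c/a = 1/(0.4) = 2.5, so |z| = sqrt(2.5) = 1.5811 for both roots.
Moduli of all roots: 1.5811, 1.5811.
All moduli strictly greater than 1? Yes.
Verdict: Stationary.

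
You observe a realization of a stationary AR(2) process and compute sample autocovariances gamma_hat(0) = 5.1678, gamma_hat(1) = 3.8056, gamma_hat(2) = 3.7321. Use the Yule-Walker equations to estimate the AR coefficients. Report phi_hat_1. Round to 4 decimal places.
\hat\phi_{1} = 0.4470

The Yule-Walker equations for an AR(p) process read, in matrix form,
  Gamma_p phi = r_p,   with   (Gamma_p)_{ij} = gamma(|i - j|),
                       (r_p)_i = gamma(i),   i,j = 1..p.
Substitute the sample gammas (Toeplitz matrix and right-hand side of size 2):
  Gamma_p = [[5.1678, 3.8056], [3.8056, 5.1678]]
  r_p     = [3.8056, 3.7321]
Written out:
  5.1678 phi_1 + 3.8056 phi_2 = 3.8056
  3.8056 phi_1 + 5.1678 phi_2 = 3.7321
Solve by Cramer's rule:
  det = gamma(0)^2 - gamma(1)^2 = (5.1678)^2 - (3.8056)^2 = 26.70615684 - 14.48259136 = 12.22356548
  phi_hat_1 = [gamma(1) gamma(0) - gamma(1) gamma(2)] / det = [(3.8056)(5.1678) - (3.8056)(3.7321)] / 12.22356548 = 5.46369992 / 12.22356548 = 0.447
  phi_hat_2 = [gamma(0) gamma(2) - gamma(1)^2] / det = [(5.1678)(3.7321) - (3.8056)^2] / 12.22356548 = 4.80415502 / 12.22356548 = 0.393
So phi_hat = [0.4470, 0.3930].
Therefore phi_hat_1 = 0.4470.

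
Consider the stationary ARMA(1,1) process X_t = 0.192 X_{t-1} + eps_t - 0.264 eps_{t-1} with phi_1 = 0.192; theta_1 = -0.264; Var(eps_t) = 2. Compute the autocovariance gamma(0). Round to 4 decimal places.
\gamma(0) = 2.0108

Multiply the model equation by X_{t-k} and take expectations. With theta_0 = psi_0 = 1 and psi_j the MA(infinity) weights, this gives
  gamma(k) - sum_i phi_i gamma(k-i) = c_k,
  c_k = sigma^2 * sum_{j=k..q} theta_j psi_{j-k}   (c_k = 0 for k > q),
using gamma(-m) = gamma(m).
psi-weights needed (psi_j = theta_j + sum_i phi_i psi_{j-i}):
  psi_1 = theta_1 + phi_1 = -0.264 + (0.192) = -0.072
Right-hand sides:
  c_0 = sigma^2 (1 + theta_1 psi_1) = 2 * (1 + (-0.264)(-0.072)) = 2 * 1.019008 = 2.038016
  c_1 = sigma^2 theta_1 = 2 * (-0.264) = -0.528
  c_2 = 0
Equations for k = 0 and k = 1 (AR order 1):
  gamma(0) = phi_1 gamma(1) + c_0
  gamma(1) = phi_1 gamma(0) + c_1
Substituting the second into the first: gamma(0) (1 - phi_1^2) = c_0 + phi_1 c_1, so
  gamma(0) = (c_0 + phi_1 c_1) / (1 - phi_1^2) = (2.038016 + (0.192)(-0.528)) / (1 - (0.192)^2) = 1.93664 / 0.963136 = 2.010765.
Therefore gamma(0) = 2.0108 (to 4 decimal places).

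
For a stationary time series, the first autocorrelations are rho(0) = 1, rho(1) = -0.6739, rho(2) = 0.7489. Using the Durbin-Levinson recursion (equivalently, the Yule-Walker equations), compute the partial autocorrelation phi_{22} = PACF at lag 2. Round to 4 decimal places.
\phi_{22} = 0.5400

The PACF at lag k is phi_{kk}, the last component of the solution
to the Yule-Walker system G_k phi = r_k where
  (G_k)_{ij} = rho(|i - j|), (r_k)_i = rho(i), i,j = 1..k.
Equivalently, Durbin-Levinson gives phi_{kk} iteratively:
  phi_{11} = rho(1)
  phi_{kk} = [rho(k) - sum_{j=1..k-1} phi_{k-1,j} rho(k-j)]
            / [1 - sum_{j=1..k-1} phi_{k-1,j} rho(j)],
  phi_{k,j} = phi_{k-1,j} - phi_{kk} phi_{k-1,k-j},  j = 1..k-1.
Step k = 1:
  phi_11 = rho(1) = -0.6739.
Step k = 2:
  phi_22 = [rho(2) - phi_11 rho(1)] / [1 - phi_11 rho(1)] = [0.7489 - (-0.6739)(-0.6739)] / [1 - (-0.6739)(-0.6739)]
         = 0.29475879 / 0.54585879 = 0.54.
Therefore phi_{22} = 0.5400.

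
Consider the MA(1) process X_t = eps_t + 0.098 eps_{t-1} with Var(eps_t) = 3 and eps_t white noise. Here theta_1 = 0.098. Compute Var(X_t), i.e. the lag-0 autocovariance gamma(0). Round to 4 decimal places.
\gamma(0) = 3.0288

For an MA(q) process X_t = eps_t + sum_i theta_i eps_{t-i} with
Var(eps_t) = sigma^2, the variance is
  gamma(0) = sigma^2 * (1 + sum_i theta_i^2).
  sum_i theta_i^2 = (0.098)^2 = 0.009604.
  gamma(0) = 3 * (1 + 0.009604) = 3 * 1.009604 = 3.028812, which rounds to 3.0288.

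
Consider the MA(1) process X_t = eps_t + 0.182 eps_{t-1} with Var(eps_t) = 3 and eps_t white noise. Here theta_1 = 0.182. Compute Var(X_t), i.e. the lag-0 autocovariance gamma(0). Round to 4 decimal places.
\gamma(0) = 3.0994

For an MA(q) process X_t = eps_t + sum_i theta_i eps_{t-i} with
Var(eps_t) = sigma^2, the variance is
  gamma(0) = sigma^2 * (1 + sum_i theta_i^2).
  sum_i theta_i^2 = (0.182)^2 = 0.033124.
  gamma(0) = 3 * (1 + 0.033124) = 3 * 1.033124 = 3.099372, which rounds to 3.0994.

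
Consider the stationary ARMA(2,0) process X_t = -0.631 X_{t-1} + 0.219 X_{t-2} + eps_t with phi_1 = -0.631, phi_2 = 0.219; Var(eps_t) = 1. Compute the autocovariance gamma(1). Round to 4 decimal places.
\gamma(1) = -2.4440

Multiply the model equation by X_{t-k} and take expectations. With theta_0 = psi_0 = 1 and psi_j the MA(infinity) weights, this gives
  gamma(k) - sum_i phi_i gamma(k-i) = c_k,
  c_k = sigma^2 * sum_{j=k..q} theta_j psi_{j-k}   (c_k = 0 for k > q),
using gamma(-m) = gamma(m).
Pure AR (q = 0): c_0 = sigma^2 = 1, c_k = 0 for k >= 1.
Equations for k = 0, 1, 2 (AR order 2, c_2 = 0):
  (E0) gamma(0) = phi_1 gamma(1) + phi_2 gamma(2) + c_0
  (E1) gamma(1) = phi_1 gamma(0) + phi_2 gamma(1) + c_1
  (E2) gamma(2) = phi_1 gamma(1) + phi_2 gamma(0)
From (E1): gamma(1) = A gamma(0) + B with
  A = phi_1 / (1 - phi_2) = -0.631 / 0.781 = -0.807939,   B = c_1 / (1 - phi_2) = 0 / 0.781 = 0.
Insert (E2) into (E0): gamma(0) (1 - phi_2^2) = phi_1 (1 + phi_2) gamma(1) + c_0.
  phi_1 (1 + phi_2) = (-0.631)(1.219) = -0.769189,   1 - phi_2^2 = 0.952039.
Replace gamma(1) by A gamma(0) + B and collect gamma(0):
  gamma(0) [0.952039 - (-0.769189)(-0.807939)] = c_0 = 1
  gamma(0) * 0.330582 = 1
  gamma(0) = 1 / 0.330582 = 3.024972.
  gamma(1) = A gamma(0) = (-0.807939)(3.024972) = -2.443992.
Therefore gamma(1) = -2.4440 (to 4 decimal places).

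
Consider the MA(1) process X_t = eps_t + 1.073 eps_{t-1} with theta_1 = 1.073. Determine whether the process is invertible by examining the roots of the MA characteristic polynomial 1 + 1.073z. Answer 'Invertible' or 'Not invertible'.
\text{Not invertible}

The MA(q) characteristic polynomial is P(z) = 1 + 1.073z.
Invertibility requires all roots to lie outside the unit circle, i.e. |z| > 1 for every root.
This is linear in z: 1 + (1.073) z = 0  =>  z = -1/(1.073) = -0.931966,  |z| = 0.931966.
Moduli of all roots: 0.9320.
All moduli strictly greater than 1? No.
Verdict: Not invertible.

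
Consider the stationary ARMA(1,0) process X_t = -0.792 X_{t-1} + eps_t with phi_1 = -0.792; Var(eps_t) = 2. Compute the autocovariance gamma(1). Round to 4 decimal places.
\gamma(1) = -4.2497

Multiply the model equation by X_{t-k} and take expectations. With theta_0 = psi_0 = 1 and psi_j the MA(infinity) weights, this gives
  gamma(k) - sum_i phi_i gamma(k-i) = c_k,
  c_k = sigma^2 * sum_{j=k..q} theta_j psi_{j-k}   (c_k = 0 for k > q),
using gamma(-m) = gamma(m).
Pure AR (q = 0): c_0 = sigma^2 = 2, c_k = 0 for k >= 1.
Equations for k = 0 and k = 1 (AR order 1):
  gamma(0) = phi_1 gamma(1) + c_0
  gamma(1) = phi_1 gamma(0) + c_1
Substituting the second into the first: gamma(0) (1 - phi_1^2) = c_0 + phi_1 c_1, so
  gamma(0) = c_0 / (1 - phi_1^2) = 2 / (1 - (-0.792)^2) = 2 / 0.372736 = 5.365728.
  gamma(1) = phi_1 gamma(0) = (-0.792)(5.365728) = -4.249657.
Therefore gamma(1) = -4.2497 (to 4 decimal places).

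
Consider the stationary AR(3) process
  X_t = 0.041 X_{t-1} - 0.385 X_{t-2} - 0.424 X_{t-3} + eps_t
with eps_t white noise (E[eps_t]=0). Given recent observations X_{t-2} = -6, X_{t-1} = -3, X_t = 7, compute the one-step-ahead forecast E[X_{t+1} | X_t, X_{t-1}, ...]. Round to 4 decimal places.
E[X_{t+1} \mid \mathcal F_t] = 3.9860

For an AR(p) model X_t = c + sum_i phi_i X_{t-i} + eps_t, the
one-step-ahead conditional mean is
  E[X_{t+1} | X_t, ...] = c + sum_i phi_i X_{t+1-i}.
Substitute known values:
  E[X_{t+1} | ...] = (0.041) * (7) + (-0.385) * (-3) + (-0.424) * (-6)
                   = 3.9860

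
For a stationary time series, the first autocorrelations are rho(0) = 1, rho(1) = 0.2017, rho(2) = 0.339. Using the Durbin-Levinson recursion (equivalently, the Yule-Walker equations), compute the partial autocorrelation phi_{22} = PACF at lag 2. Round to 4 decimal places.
\phi_{22} = 0.3110

The PACF at lag k is phi_{kk}, the last component of the solution
to the Yule-Walker system G_k phi = r_k where
  (G_k)_{ij} = rho(|i - j|), (r_k)_i = rho(i), i,j = 1..k.
Equivalently, Durbin-Levinson gives phi_{kk} iteratively:
  phi_{11} = rho(1)
  phi_{kk} = [rho(k) - sum_{j=1..k-1} phi_{k-1,j} rho(k-j)]
            / [1 - sum_{j=1..k-1} phi_{k-1,j} rho(j)],
  phi_{k,j} = phi_{k-1,j} - phi_{kk} phi_{k-1,k-j},  j = 1..k-1.
Step k = 1:
  phi_11 = rho(1) = 0.2017.
Step k = 2:
  phi_22 = [rho(2) - phi_11 rho(1)] / [1 - phi_11 rho(1)] = [0.339 - (0.2017)(0.2017)] / [1 - (0.2017)(0.2017)]
         = 0.29831711 / 0.95931711 = 0.311.
Therefore phi_{22} = 0.3110.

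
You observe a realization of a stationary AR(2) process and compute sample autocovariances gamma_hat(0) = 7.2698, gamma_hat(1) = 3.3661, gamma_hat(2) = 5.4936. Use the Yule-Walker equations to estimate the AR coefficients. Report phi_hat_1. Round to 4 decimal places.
\hat\phi_{1} = 0.1440

The Yule-Walker equations for an AR(p) process read, in matrix form,
  Gamma_p phi = r_p,   with   (Gamma_p)_{ij} = gamma(|i - j|),
                       (r_p)_i = gamma(i),   i,j = 1..p.
Substitute the sample gammas (Toeplitz matrix and right-hand side of size 2):
  Gamma_p = [[7.2698, 3.3661], [3.3661, 7.2698]]
  r_p     = [3.3661, 5.4936]
Written out:
  7.2698 phi_1 + 3.3661 phi_2 = 3.3661
  3.3661 phi_1 + 7.2698 phi_2 = 5.4936
Solve by Cramer's rule:
  det = gamma(0)^2 - gamma(1)^2 = (7.2698)^2 - (3.3661)^2 = 52.84999204 - 11.33062921 = 41.51936283
  phi_hat_1 = [gamma(1) gamma(0) - gamma(1) gamma(2)] / det = [(3.3661)(7.2698) - (3.3661)(5.4936)] / 41.51936283 = 5.97886682 / 41.51936283 = 0.144
  phi_hat_2 = [gamma(0) gamma(2) - gamma(1)^2] / det = [(7.2698)(5.4936) - (3.3661)^2] / 41.51936283 = 28.60674407 / 41.51936283 = 0.689
So phi_hat = [0.1440, 0.6890].
Therefore phi_hat_1 = 0.1440.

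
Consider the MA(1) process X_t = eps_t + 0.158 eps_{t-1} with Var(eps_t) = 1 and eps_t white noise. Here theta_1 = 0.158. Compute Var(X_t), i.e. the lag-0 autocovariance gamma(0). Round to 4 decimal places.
\gamma(0) = 1.0250

For an MA(q) process X_t = eps_t + sum_i theta_i eps_{t-i} with
Var(eps_t) = sigma^2, the variance is
  gamma(0) = sigma^2 * (1 + sum_i theta_i^2).
  sum_i theta_i^2 = (0.158)^2 = 0.024964.
  gamma(0) = 1 * (1 + 0.024964) = 1 * 1.024964 = 1.024964, which rounds to 1.0250.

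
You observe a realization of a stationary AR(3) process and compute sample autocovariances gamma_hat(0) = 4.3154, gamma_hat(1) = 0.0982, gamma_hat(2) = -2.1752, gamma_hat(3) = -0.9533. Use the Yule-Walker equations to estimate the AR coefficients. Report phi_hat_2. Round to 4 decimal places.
\hat\phi_{2} = -0.4960

The Yule-Walker equations for an AR(p) process read, in matrix form,
  Gamma_p phi = r_p,   with   (Gamma_p)_{ij} = gamma(|i - j|),
                       (r_p)_i = gamma(i),   i,j = 1..p.
Substitute the sample gammas (Toeplitz matrix and right-hand side of size 3):
  Gamma_p = [[4.3154, 0.0982, -2.1752], [0.0982, 4.3154, 0.0982], [-2.1752, 0.0982, 4.3154]]
  r_p     = [0.0982, -2.1752, -0.9533]
Written out (R1..R3):
  (R1) 4.3154 phi_1 + 0.0982 phi_2 - 2.1752 phi_3 = 0.0982
  (R2) 0.0982 phi_1 + 4.3154 phi_2 + 0.0982 phi_3 = -2.1752
  (R3) -2.1752 phi_1 + 0.0982 phi_2 + 4.3154 phi_3 = -0.9533
Gaussian elimination:
  R2 <- R2 - (0.0982/4.3154) R1 = R2 - (0.022756) R1:  4.313165 phi_2 + 0.147698 phi_3 = -2.177435
  R3 <- R3 - (-2.1752/4.3154) R1 = R3 - (-0.504055) R1:  0.147698 phi_2 + 3.218979 phi_3 = -0.903802
  R3 <- R3 - (0.147698/4.313165) R2 = R3 - (0.034244) R2:  3.213921 phi_3 = -0.829239
Back-substitution:
  phi_hat_3 = -0.829239 / 3.213921 = -0.258015
  phi_hat_2 = (-2.177435 - (0.147698)(-0.258015)) / 4.313165 = -0.495999
  phi_hat_1 = (0.0982 - (0.0982)(-0.495999) - (-2.1752)(-0.258015)) / 4.3154 = -0.096011
So phi_hat = [-0.0960, -0.4960, -0.2580].
Therefore phi_hat_2 = -0.4960.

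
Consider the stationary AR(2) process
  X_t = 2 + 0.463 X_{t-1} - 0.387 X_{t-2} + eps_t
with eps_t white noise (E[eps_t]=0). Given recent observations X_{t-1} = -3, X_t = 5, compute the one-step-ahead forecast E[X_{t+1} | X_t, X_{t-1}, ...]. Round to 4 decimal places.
E[X_{t+1} \mid \mathcal F_t] = 5.4760

For an AR(p) model X_t = c + sum_i phi_i X_{t-i} + eps_t, the
one-step-ahead conditional mean is
  E[X_{t+1} | X_t, ...] = c + sum_i phi_i X_{t+1-i}.
Substitute known values:
  E[X_{t+1} | ...] = 2 + (0.463) * (5) + (-0.387) * (-3)
                   = 5.4760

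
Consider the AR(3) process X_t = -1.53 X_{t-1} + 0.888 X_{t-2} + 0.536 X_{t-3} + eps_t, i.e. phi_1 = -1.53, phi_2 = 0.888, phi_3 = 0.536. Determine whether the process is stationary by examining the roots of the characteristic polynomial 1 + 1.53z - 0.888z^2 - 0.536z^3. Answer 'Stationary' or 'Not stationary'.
\text{Not stationary}

The AR(p) characteristic polynomial is P(z) = 1 + 1.53z - 0.888z^2 - 0.536z^3.
Stationarity requires all roots to lie outside the unit circle, i.e. |z| > 1 for every root.
Degree 3: look for a simple real root z0 first, then factor out (1 - z/z0) and solve the remaining quadratic.
Testing z0 = -2.5: P(-2.5) = 1 + (1.53)(-2.5) + (-0.888)(-2.5)^2 + (-0.536)(-2.5)^3
  = 1 + (-3.825) + (-5.55) + (8.375) = 0.  So z_0 = -2.5 is a root, |z_0| = 2.5.
Divide out the factor (1 + 0.4 z) = (1 - z/z0) (since 1/z0 = -0.4):
  P(z) = (1 + 0.4 z)(1 + (1.13) z + (-1.34) z^2)
  [check: z-coef 1.13 - (-0.4) = 1.53; z^2-coef -1.34 - (-0.4)(1.13) = -0.888; z^3-coef -(-0.4)(-1.34) = -0.536.]
Remaining roots from the quadratic factor 1 + (1.13) z + (-1.34) z^2:
  Set 1 + (1.13) z + (-1.34) z^2 = 0, i.e. a z^2 + b z + c = 0 with a = -1.34, b = 1.13, c = 1.
  Discriminant D = b^2 - 4ac = (1.13)^2 - 4*(-1.34)*1 = 1.2769 - (-5.36) = 6.6369.
  D >= 0, so the roots are real: z = (-b +/- sqrt(D)) / (2a) = (-1.13 +/- 2.576218) / (-2.68).
    z_1 = (-1.13 + 2.576218) / (-2.68) = -0.5396,   |z_1| = 0.5396.
    z_2 = (-1.13 - 2.576218) / (-2.68) = 1.3829,   |z_2| = 1.3829.
Moduli of all roots: 2.5000, 0.5396, 1.3829.
All moduli strictly greater than 1? No.
Verdict: Not stationary.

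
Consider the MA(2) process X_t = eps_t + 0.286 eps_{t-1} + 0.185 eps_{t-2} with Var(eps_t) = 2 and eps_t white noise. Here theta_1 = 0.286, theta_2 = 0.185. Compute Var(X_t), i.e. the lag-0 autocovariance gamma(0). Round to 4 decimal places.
\gamma(0) = 2.2320

For an MA(q) process X_t = eps_t + sum_i theta_i eps_{t-i} with
Var(eps_t) = sigma^2, the variance is
  gamma(0) = sigma^2 * (1 + sum_i theta_i^2).
  sum_i theta_i^2 = (0.286)^2 + (0.185)^2 = 0.081796 + 0.034225 = 0.116021.
  gamma(0) = 2 * (1 + 0.116021) = 2 * 1.116021 = 2.232042, which rounds to 2.2320.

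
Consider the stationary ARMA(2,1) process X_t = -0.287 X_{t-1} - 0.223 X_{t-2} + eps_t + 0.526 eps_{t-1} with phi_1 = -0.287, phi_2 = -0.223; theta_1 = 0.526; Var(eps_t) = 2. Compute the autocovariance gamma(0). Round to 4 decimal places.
\gamma(0) = 2.2937

Multiply the model equation by X_{t-k} and take expectations. With theta_0 = psi_0 = 1 and psi_j the MA(infinity) weights, this gives
  gamma(k) - sum_i phi_i gamma(k-i) = c_k,
  c_k = sigma^2 * sum_{j=k..q} theta_j psi_{j-k}   (c_k = 0 for k > q),
using gamma(-m) = gamma(m).
psi-weights needed (psi_j = theta_j + sum_i phi_i psi_{j-i}):
  psi_1 = theta_1 + phi_1 = 0.526 + (-0.287) = 0.239
Right-hand sides:
  c_0 = sigma^2 (1 + theta_1 psi_1) = 2 * (1 + (0.526)(0.239)) = 2 * 1.125714 = 2.251428
  c_1 = sigma^2 theta_1 = 2 * (0.526) = 1.052
  c_2 = 0
Equations for k = 0, 1, 2 (AR order 2, c_2 = 0):
  (E0) gamma(0) = phi_1 gamma(1) + phi_2 gamma(2) + c_0
  (E1) gamma(1) = phi_1 gamma(0) + phi_2 gamma(1) + c_1
  (E2) gamma(2) = phi_1 gamma(1) + phi_2 gamma(0)
From (E1): gamma(1) = A gamma(0) + B with
  A = phi_1 / (1 - phi_2) = -0.287 / 1.223 = -0.234669,   B = c_1 / (1 - phi_2) = 1.052 / 1.223 = 0.86018.
Insert (E2) into (E0): gamma(0) (1 - phi_2^2) = phi_1 (1 + phi_2) gamma(1) + c_0.
  phi_1 (1 + phi_2) = (-0.287)(0.777) = -0.222999,   1 - phi_2^2 = 0.950271.
Replace gamma(1) by A gamma(0) + B and collect gamma(0):
  gamma(0) [0.950271 - (-0.222999)(-0.234669)] = (-0.222999)(0.86018) + 2.251428
  gamma(0) * 0.89794 = 2.059609
  gamma(0) = 2.059609 / 0.89794 = 2.293704.
Therefore gamma(0) = 2.2937 (to 4 decimal places).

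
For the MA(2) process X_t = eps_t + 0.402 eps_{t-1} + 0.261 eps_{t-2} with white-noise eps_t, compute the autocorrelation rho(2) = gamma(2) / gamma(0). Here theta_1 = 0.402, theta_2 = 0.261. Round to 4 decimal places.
\rho(2) = 0.2122

For an MA(q) process with theta_0 = 1, the autocovariance is
  gamma(k) = sigma^2 * sum_{i=0..q-k} theta_i * theta_{i+k},
and rho(k) = gamma(k) / gamma(0). Sigma^2 cancels.
  numerator   = (1)*(0.261) = 0.261.
  denominator = (1)^2 + (0.402)^2 + (0.261)^2 = 1.229725.
  rho(2) = 0.261 / 1.229725 = 0.2122.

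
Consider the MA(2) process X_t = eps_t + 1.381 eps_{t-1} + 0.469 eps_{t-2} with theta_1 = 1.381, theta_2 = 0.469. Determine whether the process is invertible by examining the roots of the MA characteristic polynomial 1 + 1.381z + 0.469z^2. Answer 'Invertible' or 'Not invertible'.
\text{Invertible}

The MA(q) characteristic polynomial is P(z) = 1 + 1.381z + 0.469z^2.
Invertibility requires all roots to lie outside the unit circle, i.e. |z| > 1 for every root.
Set 1 + (1.381) z + (0.469) z^2 = 0, i.e. a z^2 + b z + c = 0 with a = 0.469, b = 1.381, c = 1.
Discriminant D = b^2 - 4ac = (1.381)^2 - 4*(0.469)*1 = 1.907161 - (1.876) = 0.031161.
D >= 0, so the roots are real: z = (-b +/- sqrt(D)) / (2a) = (-1.381 +/- 0.176525) / (0.938).
  z_1 = (-1.381 + 0.176525) / (0.938) = -1.2841,   |z_1| = 1.2841.
  z_2 = (-1.381 - 0.176525) / (0.938) = -1.6605,   |z_2| = 1.6605.
Moduli of all roots: 1.2841, 1.6605.
All moduli strictly greater than 1? Yes.
Verdict: Invertible.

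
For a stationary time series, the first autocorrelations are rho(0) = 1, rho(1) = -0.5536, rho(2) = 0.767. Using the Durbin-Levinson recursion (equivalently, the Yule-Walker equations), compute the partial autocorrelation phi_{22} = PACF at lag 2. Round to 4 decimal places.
\phi_{22} = 0.6640

The PACF at lag k is phi_{kk}, the last component of the solution
to the Yule-Walker system G_k phi = r_k where
  (G_k)_{ij} = rho(|i - j|), (r_k)_i = rho(i), i,j = 1..k.
Equivalently, Durbin-Levinson gives phi_{kk} iteratively:
  phi_{11} = rho(1)
  phi_{kk} = [rho(k) - sum_{j=1..k-1} phi_{k-1,j} rho(k-j)]
            / [1 - sum_{j=1..k-1} phi_{k-1,j} rho(j)],
  phi_{k,j} = phi_{k-1,j} - phi_{kk} phi_{k-1,k-j},  j = 1..k-1.
Step k = 1:
  phi_11 = rho(1) = -0.5536.
Step k = 2:
  phi_22 = [rho(2) - phi_11 rho(1)] / [1 - phi_11 rho(1)] = [0.767 - (-0.5536)(-0.5536)] / [1 - (-0.5536)(-0.5536)]
         = 0.46052704 / 0.69352704 = 0.664.
Therefore phi_{22} = 0.6640.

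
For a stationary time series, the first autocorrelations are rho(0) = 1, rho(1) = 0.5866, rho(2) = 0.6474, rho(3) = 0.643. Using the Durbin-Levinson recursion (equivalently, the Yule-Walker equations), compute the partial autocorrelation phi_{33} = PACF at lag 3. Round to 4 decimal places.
\phi_{33} = 0.3250

The PACF at lag k is phi_{kk}, the last component of the solution
to the Yule-Walker system G_k phi = r_k where
  (G_k)_{ij} = rho(|i - j|), (r_k)_i = rho(i), i,j = 1..k.
Equivalently, Durbin-Levinson gives phi_{kk} iteratively:
  phi_{11} = rho(1)
  phi_{kk} = [rho(k) - sum_{j=1..k-1} phi_{k-1,j} rho(k-j)]
            / [1 - sum_{j=1..k-1} phi_{k-1,j} rho(j)],
  phi_{k,j} = phi_{k-1,j} - phi_{kk} phi_{k-1,k-j},  j = 1..k-1.
Step k = 1:
  phi_11 = rho(1) = 0.5866.
Step k = 2:
  phi_22 = [rho(2) - phi_11 rho(1)] / [1 - phi_11 rho(1)] = [0.6474 - (0.5866)(0.5866)] / [1 - (0.5866)(0.5866)]
         = 0.30330044 / 0.65590044 = 0.462418.
  Update: phi_21 = phi_11 - phi_22 phi_11 = 0.5866 - (0.462418)(0.5866) = 0.315345.
Step k = 3:
  phi_33 = [rho(3) - phi_21 rho(2) - phi_22 rho(1)] / [1 - phi_21 rho(1) - phi_22 rho(2)]
    numerator   = 0.643 - (0.315345)(0.6474) - (0.462418)(0.5866) = 0.16759077
    denominator = 1 - (0.315345)(0.5866) - (0.462418)(0.6474) = 0.51564873
  phi_33 = 0.16759077 / 0.51564873 = 0.325.
Therefore phi_{33} = 0.3250.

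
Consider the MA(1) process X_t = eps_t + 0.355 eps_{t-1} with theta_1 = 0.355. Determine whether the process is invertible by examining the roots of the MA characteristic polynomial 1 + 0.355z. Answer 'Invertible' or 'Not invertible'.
\text{Invertible}

The MA(q) characteristic polynomial is P(z) = 1 + 0.355z.
Invertibility requires all roots to lie outside the unit circle, i.e. |z| > 1 for every root.
This is linear in z: 1 + (0.355) z = 0  =>  z = -1/(0.355) = -2.816901,  |z| = 2.816901.
Moduli of all roots: 2.8169.
All moduli strictly greater than 1? Yes.
Verdict: Invertible.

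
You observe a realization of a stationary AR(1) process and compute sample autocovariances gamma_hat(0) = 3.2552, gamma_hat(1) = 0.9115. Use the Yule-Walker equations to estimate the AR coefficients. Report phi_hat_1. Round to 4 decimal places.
\hat\phi_{1} = 0.2800

The Yule-Walker equations for an AR(p) process read, in matrix form,
  Gamma_p phi = r_p,   with   (Gamma_p)_{ij} = gamma(|i - j|),
                       (r_p)_i = gamma(i),   i,j = 1..p.
Substitute the sample gammas (Toeplitz matrix and right-hand side of size 1):
  Gamma_p = [[3.2552]]
  r_p     = [0.9115]
With p = 1 this is the single equation gamma(0) phi_1 = gamma(1):
  phi_hat_1 = gamma(1) / gamma(0) = 0.9115 / 3.2552 = 0.2800.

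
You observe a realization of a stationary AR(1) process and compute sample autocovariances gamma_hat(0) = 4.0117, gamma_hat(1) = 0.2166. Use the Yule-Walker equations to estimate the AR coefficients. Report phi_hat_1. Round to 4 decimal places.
\hat\phi_{1} = 0.0540

The Yule-Walker equations for an AR(p) process read, in matrix form,
  Gamma_p phi = r_p,   with   (Gamma_p)_{ij} = gamma(|i - j|),
                       (r_p)_i = gamma(i),   i,j = 1..p.
Substitute the sample gammas (Toeplitz matrix and right-hand side of size 1):
  Gamma_p = [[4.0117]]
  r_p     = [0.2166]
With p = 1 this is the single equation gamma(0) phi_1 = gamma(1):
  phi_hat_1 = gamma(1) / gamma(0) = 0.2166 / 4.0117 = 0.0540.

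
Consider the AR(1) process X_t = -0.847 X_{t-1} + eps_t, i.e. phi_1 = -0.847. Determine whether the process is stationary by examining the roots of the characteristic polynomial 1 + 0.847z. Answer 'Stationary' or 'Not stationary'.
\text{Stationary}

The AR(p) characteristic polynomial is P(z) = 1 + 0.847z.
Stationarity requires all roots to lie outside the unit circle, i.e. |z| > 1 for every root.
This is linear in z: 1 + (0.847) z = 0  =>  z = -1/(0.847) = -1.180638,  |z| = 1.180638.
Moduli of all roots: 1.1806.
All moduli strictly greater than 1? Yes.
Verdict: Stationary.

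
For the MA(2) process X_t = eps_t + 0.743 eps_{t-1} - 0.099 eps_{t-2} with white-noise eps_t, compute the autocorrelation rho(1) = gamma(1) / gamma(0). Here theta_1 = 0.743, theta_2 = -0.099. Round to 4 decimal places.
\rho(1) = 0.4286

For an MA(q) process with theta_0 = 1, the autocovariance is
  gamma(k) = sigma^2 * sum_{i=0..q-k} theta_i * theta_{i+k},
and rho(k) = gamma(k) / gamma(0). Sigma^2 cancels.
  numerator   = (1)*(0.743) + (0.743)*(-0.099) = 0.669443.
  denominator = (1)^2 + (0.743)^2 + (-0.099)^2 = 1.56185.
  rho(1) = 0.669443 / 1.56185 = 0.4286.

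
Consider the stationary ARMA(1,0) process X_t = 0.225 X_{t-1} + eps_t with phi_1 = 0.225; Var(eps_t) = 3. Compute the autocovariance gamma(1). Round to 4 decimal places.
\gamma(1) = 0.7110

Multiply the model equation by X_{t-k} and take expectations. With theta_0 = psi_0 = 1 and psi_j the MA(infinity) weights, this gives
  gamma(k) - sum_i phi_i gamma(k-i) = c_k,
  c_k = sigma^2 * sum_{j=k..q} theta_j psi_{j-k}   (c_k = 0 for k > q),
using gamma(-m) = gamma(m).
Pure AR (q = 0): c_0 = sigma^2 = 3, c_k = 0 for k >= 1.
Equations for k = 0 and k = 1 (AR order 1):
  gamma(0) = phi_1 gamma(1) + c_0
  gamma(1) = phi_1 gamma(0) + c_1
Substituting the second into the first: gamma(0) (1 - phi_1^2) = c_0 + phi_1 c_1, so
  gamma(0) = c_0 / (1 - phi_1^2) = 3 / (1 - (0.225)^2) = 3 / 0.949375 = 3.159974.
  gamma(1) = phi_1 gamma(0) = (0.225)(3.159974) = 0.710994.
Therefore gamma(1) = 0.7110 (to 4 decimal places).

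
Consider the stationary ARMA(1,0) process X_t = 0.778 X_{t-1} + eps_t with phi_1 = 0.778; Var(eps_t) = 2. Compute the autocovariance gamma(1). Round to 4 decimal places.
\gamma(1) = 3.9421

Multiply the model equation by X_{t-k} and take expectations. With theta_0 = psi_0 = 1 and psi_j the MA(infinity) weights, this gives
  gamma(k) - sum_i phi_i gamma(k-i) = c_k,
  c_k = sigma^2 * sum_{j=k..q} theta_j psi_{j-k}   (c_k = 0 for k > q),
using gamma(-m) = gamma(m).
Pure AR (q = 0): c_0 = sigma^2 = 2, c_k = 0 for k >= 1.
Equations for k = 0 and k = 1 (AR order 1):
  gamma(0) = phi_1 gamma(1) + c_0
  gamma(1) = phi_1 gamma(0) + c_1
Substituting the second into the first: gamma(0) (1 - phi_1^2) = c_0 + phi_1 c_1, so
  gamma(0) = c_0 / (1 - phi_1^2) = 2 / (1 - (0.778)^2) = 2 / 0.394716 = 5.066934.
  gamma(1) = phi_1 gamma(0) = (0.778)(5.066934) = 3.942075.
Therefore gamma(1) = 3.9421 (to 4 decimal places).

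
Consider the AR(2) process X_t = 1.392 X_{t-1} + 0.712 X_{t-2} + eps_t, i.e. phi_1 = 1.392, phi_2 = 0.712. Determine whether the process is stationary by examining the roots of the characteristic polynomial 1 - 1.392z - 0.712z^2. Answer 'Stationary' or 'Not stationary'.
\text{Not stationary}

The AR(p) characteristic polynomial is P(z) = 1 - 1.392z - 0.712z^2.
Stationarity requires all roots to lie outside the unit circle, i.e. |z| > 1 for every root.
Set 1 + (-1.392) z + (-0.712) z^2 = 0, i.e. a z^2 + b z + c = 0 with a = -0.712, b = -1.392, c = 1.
Discriminant D = b^2 - 4ac = (-1.392)^2 - 4*(-0.712)*1 = 1.937664 - (-2.848) = 4.785664.
D >= 0, so the roots are real: z = (-b +/- sqrt(D)) / (2a) = (1.392 +/- 2.187616) / (-1.424).
  z_1 = (1.392 + 2.187616) / (-1.424) = -2.5138,   |z_1| = 2.5138.
  z_2 = (1.392 - 2.187616) / (-1.424) = 0.5587,   |z_2| = 0.5587.
Moduli of all roots: 2.5138, 0.5587.
All moduli strictly greater than 1? No.
Verdict: Not stationary.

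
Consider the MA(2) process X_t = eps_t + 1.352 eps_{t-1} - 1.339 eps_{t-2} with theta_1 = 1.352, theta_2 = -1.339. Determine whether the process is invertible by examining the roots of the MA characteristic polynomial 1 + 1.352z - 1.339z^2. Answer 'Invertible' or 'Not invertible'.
\text{Not invertible}

The MA(q) characteristic polynomial is P(z) = 1 + 1.352z - 1.339z^2.
Invertibility requires all roots to lie outside the unit circle, i.e. |z| > 1 for every root.
Set 1 + (1.352) z + (-1.339) z^2 = 0, i.e. a z^2 + b z + c = 0 with a = -1.339, b = 1.352, c = 1.
Discriminant D = b^2 - 4ac = (1.352)^2 - 4*(-1.339)*1 = 1.827904 - (-5.356) = 7.183904.
D >= 0, so the roots are real: z = (-b +/- sqrt(D)) / (2a) = (-1.352 +/- 2.680281) / (-2.678).
  z_1 = (-1.352 + 2.680281) / (-2.678) = -0.496,   |z_1| = 0.496.
  z_2 = (-1.352 - 2.680281) / (-2.678) = 1.5057,   |z_2| = 1.5057.
Moduli of all roots: 0.4960, 1.5057.
All moduli strictly greater than 1? No.
Verdict: Not invertible.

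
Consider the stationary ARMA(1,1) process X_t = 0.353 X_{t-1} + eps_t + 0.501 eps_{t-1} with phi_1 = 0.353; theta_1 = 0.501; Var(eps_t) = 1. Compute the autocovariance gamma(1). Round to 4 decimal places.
\gamma(1) = 1.1481

Multiply the model equation by X_{t-k} and take expectations. With theta_0 = psi_0 = 1 and psi_j the MA(infinity) weights, this gives
  gamma(k) - sum_i phi_i gamma(k-i) = c_k,
  c_k = sigma^2 * sum_{j=k..q} theta_j psi_{j-k}   (c_k = 0 for k > q),
using gamma(-m) = gamma(m).
psi-weights needed (psi_j = theta_j + sum_i phi_i psi_{j-i}):
  psi_1 = theta_1 + phi_1 = 0.501 + (0.353) = 0.854
Right-hand sides:
  c_0 = sigma^2 (1 + theta_1 psi_1) = 1 * (1 + (0.501)(0.854)) = 1 * 1.427854 = 1.427854
  c_1 = sigma^2 theta_1 = 1 * (0.501) = 0.501
  c_2 = 0
Equations for k = 0 and k = 1 (AR order 1):
  gamma(0) = phi_1 gamma(1) + c_0
  gamma(1) = phi_1 gamma(0) + c_1
Substituting the second into the first: gamma(0) (1 - phi_1^2) = c_0 + phi_1 c_1, so
  gamma(0) = (c_0 + phi_1 c_1) / (1 - phi_1^2) = (1.427854 + (0.353)(0.501)) / (1 - (0.353)^2) = 1.604707 / 0.875391 = 1.833132.
  gamma(1) = phi_1 gamma(0) + c_1 = (0.353)(1.833132) + (0.501) = 1.148095.
Therefore gamma(1) = 1.1481 (to 4 decimal places).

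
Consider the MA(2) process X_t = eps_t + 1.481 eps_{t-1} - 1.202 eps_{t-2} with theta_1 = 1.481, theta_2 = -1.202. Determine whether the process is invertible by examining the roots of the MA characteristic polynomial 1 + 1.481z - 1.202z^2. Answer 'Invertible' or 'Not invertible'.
\text{Not invertible}

The MA(q) characteristic polynomial is P(z) = 1 + 1.481z - 1.202z^2.
Invertibility requires all roots to lie outside the unit circle, i.e. |z| > 1 for every root.
Set 1 + (1.481) z + (-1.202) z^2 = 0, i.e. a z^2 + b z + c = 0 with a = -1.202, b = 1.481, c = 1.
Discriminant D = b^2 - 4ac = (1.481)^2 - 4*(-1.202)*1 = 2.193361 - (-4.808) = 7.001361.
D >= 0, so the roots are real: z = (-b +/- sqrt(D)) / (2a) = (-1.481 +/- 2.646009) / (-2.404).
  z_1 = (-1.481 + 2.646009) / (-2.404) = -0.4846,   |z_1| = 0.4846.
  z_2 = (-1.481 - 2.646009) / (-2.404) = 1.7167,   |z_2| = 1.7167.
Moduli of all roots: 0.4846, 1.7167.
All moduli strictly greater than 1? No.
Verdict: Not invertible.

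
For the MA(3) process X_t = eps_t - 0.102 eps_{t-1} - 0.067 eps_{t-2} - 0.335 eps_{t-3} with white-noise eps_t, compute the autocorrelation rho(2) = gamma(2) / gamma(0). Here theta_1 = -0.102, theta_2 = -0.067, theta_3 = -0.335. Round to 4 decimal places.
\rho(2) = -0.0291

For an MA(q) process with theta_0 = 1, the autocovariance is
  gamma(k) = sigma^2 * sum_{i=0..q-k} theta_i * theta_{i+k},
and rho(k) = gamma(k) / gamma(0). Sigma^2 cancels.
  numerator   = (1)*(-0.067) + (-0.102)*(-0.335) = -0.03283.
  denominator = (1)^2 + (-0.102)^2 + (-0.067)^2 + (-0.335)^2 = 1.127118.
  rho(2) = -0.03283 / 1.127118 = -0.0291.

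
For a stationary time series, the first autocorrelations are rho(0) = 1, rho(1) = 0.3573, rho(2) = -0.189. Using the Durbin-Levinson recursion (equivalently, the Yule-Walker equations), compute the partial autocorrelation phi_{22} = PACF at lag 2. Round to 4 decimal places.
\phi_{22} = -0.3630

The PACF at lag k is phi_{kk}, the last component of the solution
to the Yule-Walker system G_k phi = r_k where
  (G_k)_{ij} = rho(|i - j|), (r_k)_i = rho(i), i,j = 1..k.
Equivalently, Durbin-Levinson gives phi_{kk} iteratively:
  phi_{11} = rho(1)
  phi_{kk} = [rho(k) - sum_{j=1..k-1} phi_{k-1,j} rho(k-j)]
            / [1 - sum_{j=1..k-1} phi_{k-1,j} rho(j)],
  phi_{k,j} = phi_{k-1,j} - phi_{kk} phi_{k-1,k-j},  j = 1..k-1.
Step k = 1:
  phi_11 = rho(1) = 0.3573.
Step k = 2:
  phi_22 = [rho(2) - phi_11 rho(1)] / [1 - phi_11 rho(1)] = [-0.189 - (0.3573)(0.3573)] / [1 - (0.3573)(0.3573)]
         = -0.31666329 / 0.87233671 = -0.363.
Therefore phi_{22} = -0.3630.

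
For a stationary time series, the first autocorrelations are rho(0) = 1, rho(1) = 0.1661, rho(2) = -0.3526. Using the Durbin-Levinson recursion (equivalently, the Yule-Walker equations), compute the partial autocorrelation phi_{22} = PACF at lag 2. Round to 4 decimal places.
\phi_{22} = -0.3910

The PACF at lag k is phi_{kk}, the last component of the solution
to the Yule-Walker system G_k phi = r_k where
  (G_k)_{ij} = rho(|i - j|), (r_k)_i = rho(i), i,j = 1..k.
Equivalently, Durbin-Levinson gives phi_{kk} iteratively:
  phi_{11} = rho(1)
  phi_{kk} = [rho(k) - sum_{j=1..k-1} phi_{k-1,j} rho(k-j)]
            / [1 - sum_{j=1..k-1} phi_{k-1,j} rho(j)],
  phi_{k,j} = phi_{k-1,j} - phi_{kk} phi_{k-1,k-j},  j = 1..k-1.
Step k = 1:
  phi_11 = rho(1) = 0.1661.
Step k = 2:
  phi_22 = [rho(2) - phi_11 rho(1)] / [1 - phi_11 rho(1)] = [-0.3526 - (0.1661)(0.1661)] / [1 - (0.1661)(0.1661)]
         = -0.38018921 / 0.97241079 = -0.391.
Therefore phi_{22} = -0.3910.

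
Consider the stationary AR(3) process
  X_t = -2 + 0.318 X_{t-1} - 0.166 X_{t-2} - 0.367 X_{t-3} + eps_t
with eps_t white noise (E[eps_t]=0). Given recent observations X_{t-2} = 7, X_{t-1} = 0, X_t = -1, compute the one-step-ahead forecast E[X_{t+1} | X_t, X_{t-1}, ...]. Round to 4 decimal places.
E[X_{t+1} \mid \mathcal F_t] = -4.8870

For an AR(p) model X_t = c + sum_i phi_i X_{t-i} + eps_t, the
one-step-ahead conditional mean is
  E[X_{t+1} | X_t, ...] = c + sum_i phi_i X_{t+1-i}.
Substitute known values:
  E[X_{t+1} | ...] = -2 + (0.318) * (-1) + (-0.166) * (0) + (-0.367) * (7)
                   = -4.8870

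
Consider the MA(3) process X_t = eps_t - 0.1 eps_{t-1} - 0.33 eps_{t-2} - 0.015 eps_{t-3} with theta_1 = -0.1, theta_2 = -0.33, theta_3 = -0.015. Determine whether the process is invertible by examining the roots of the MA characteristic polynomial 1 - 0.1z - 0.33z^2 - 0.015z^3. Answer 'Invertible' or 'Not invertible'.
\text{Invertible}

The MA(q) characteristic polynomial is P(z) = 1 - 0.1z - 0.33z^2 - 0.015z^3.
Invertibility requires all roots to lie outside the unit circle, i.e. |z| > 1 for every root.
Degree 3: look for a simple real root z0 first, then factor out (1 - z/z0) and solve the remaining quadratic.
Testing z0 = -2: P(-2) = 1 + (-0.1)(-2) + (-0.33)(-2)^2 + (-0.015)(-2)^3
  = 1 + (0.2) + (-1.32) + (0.12) = 0.  So z_0 = -2 is a root, |z_0| = 2.
Divide out the factor (1 + 0.5 z) = (1 - z/z0) (since 1/z0 = -0.5):
  P(z) = (1 + 0.5 z)(1 + (-0.6) z + (-0.03) z^2)
  [check: z-coef -0.6 - (-0.5) = -0.1; z^2-coef -0.03 - (-0.5)(-0.6) = -0.33; z^3-coef -(-0.5)(-0.03) = -0.015.]
Remaining roots from the quadratic factor 1 + (-0.6) z + (-0.03) z^2:
  Set 1 + (-0.6) z + (-0.03) z^2 = 0, i.e. a z^2 + b z + c = 0 with a = -0.03, b = -0.6, c = 1.
  Discriminant D = b^2 - 4ac = (-0.6)^2 - 4*(-0.03)*1 = 0.36 - (-0.12) = 0.48.
  D >= 0, so the roots are real: z = (-b +/- sqrt(D)) / (2a) = (0.6 +/- 0.69282) / (-0.06).
    z_1 = (0.6 + 0.69282) / (-0.06) = -21.547,   |z_1| = 21.547.
    z_2 = (0.6 - 0.69282) / (-0.06) = 1.547,   |z_2| = 1.547.
Moduli of all roots: 2.0000, 21.5470, 1.5470.
All moduli strictly greater than 1? Yes.
Verdict: Invertible.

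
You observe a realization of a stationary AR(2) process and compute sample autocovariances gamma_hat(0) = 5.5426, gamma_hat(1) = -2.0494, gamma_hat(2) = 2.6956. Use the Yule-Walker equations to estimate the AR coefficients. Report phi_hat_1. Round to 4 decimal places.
\hat\phi_{1} = -0.2200

The Yule-Walker equations for an AR(p) process read, in matrix form,
  Gamma_p phi = r_p,   with   (Gamma_p)_{ij} = gamma(|i - j|),
                       (r_p)_i = gamma(i),   i,j = 1..p.
Substitute the sample gammas (Toeplitz matrix and right-hand side of size 2):
  Gamma_p = [[5.5426, -2.0494], [-2.0494, 5.5426]]
  r_p     = [-2.0494, 2.6956]
Written out:
  5.5426 phi_1 - 2.0494 phi_2 = -2.0494
  -2.0494 phi_1 + 5.5426 phi_2 = 2.6956
Solve by Cramer's rule:
  det = gamma(0)^2 - gamma(1)^2 = (5.5426)^2 - (-2.0494)^2 = 30.72041476 - 4.20004036 = 26.5203744
  phi_hat_1 = [gamma(1) gamma(0) - gamma(1) gamma(2)] / det = [(-2.0494)(5.5426) - (-2.0494)(2.6956)] / 26.5203744 = -5.8346418 / 26.5203744 = -0.22
  phi_hat_2 = [gamma(0) gamma(2) - gamma(1)^2] / det = [(5.5426)(2.6956) - (-2.0494)^2] / 26.5203744 = 10.7405922 / 26.5203744 = 0.405
So phi_hat = [-0.2200, 0.4050].
Therefore phi_hat_1 = -0.2200.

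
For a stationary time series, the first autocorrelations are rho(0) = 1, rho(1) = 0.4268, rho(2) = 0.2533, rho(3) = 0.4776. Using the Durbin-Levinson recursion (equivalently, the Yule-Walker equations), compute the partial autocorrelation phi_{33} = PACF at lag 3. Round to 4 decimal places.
\phi_{33} = 0.4211

The PACF at lag k is phi_{kk}, the last component of the solution
to the Yule-Walker system G_k phi = r_k where
  (G_k)_{ij} = rho(|i - j|), (r_k)_i = rho(i), i,j = 1..k.
Equivalently, Durbin-Levinson gives phi_{kk} iteratively:
  phi_{11} = rho(1)
  phi_{kk} = [rho(k) - sum_{j=1..k-1} phi_{k-1,j} rho(k-j)]
            / [1 - sum_{j=1..k-1} phi_{k-1,j} rho(j)],
  phi_{k,j} = phi_{k-1,j} - phi_{kk} phi_{k-1,k-j},  j = 1..k-1.
Step k = 1:
  phi_11 = rho(1) = 0.4268.
Step k = 2:
  phi_22 = [rho(2) - phi_11 rho(1)] / [1 - phi_11 rho(1)] = [0.2533 - (0.4268)(0.4268)] / [1 - (0.4268)(0.4268)]
         = 0.07114176 / 0.81784176 = 0.086987.
  Update: phi_21 = phi_11 - phi_22 phi_11 = 0.4268 - (0.086987)(0.4268) = 0.389674.
Step k = 3:
  phi_33 = [rho(3) - phi_21 rho(2) - phi_22 rho(1)] / [1 - phi_21 rho(1) - phi_22 rho(2)]
    numerator   = 0.4776 - (0.389674)(0.2533) - (0.086987)(0.4268) = 0.34176948
    denominator = 1 - (0.389674)(0.4268) - (0.086987)(0.2533) = 0.81165334
  phi_33 = 0.34176948 / 0.81165334 = 0.4211.
Therefore phi_{33} = 0.4211.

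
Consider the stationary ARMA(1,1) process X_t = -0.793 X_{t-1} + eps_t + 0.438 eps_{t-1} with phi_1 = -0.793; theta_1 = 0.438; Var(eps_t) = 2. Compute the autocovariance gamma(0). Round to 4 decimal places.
\gamma(0) = 2.6791

Multiply the model equation by X_{t-k} and take expectations. With theta_0 = psi_0 = 1 and psi_j the MA(infinity) weights, this gives
  gamma(k) - sum_i phi_i gamma(k-i) = c_k,
  c_k = sigma^2 * sum_{j=k..q} theta_j psi_{j-k}   (c_k = 0 for k > q),
using gamma(-m) = gamma(m).
psi-weights needed (psi_j = theta_j + sum_i phi_i psi_{j-i}):
  psi_1 = theta_1 + phi_1 = 0.438 + (-0.793) = -0.355
Right-hand sides:
  c_0 = sigma^2 (1 + theta_1 psi_1) = 2 * (1 + (0.438)(-0.355)) = 2 * 0.84451 = 1.68902
  c_1 = sigma^2 theta_1 = 2 * (0.438) = 0.876
  c_2 = 0
Equations for k = 0 and k = 1 (AR order 1):
  gamma(0) = phi_1 gamma(1) + c_0
  gamma(1) = phi_1 gamma(0) + c_1
Substituting the second into the first: gamma(0) (1 - phi_1^2) = c_0 + phi_1 c_1, so
  gamma(0) = (c_0 + phi_1 c_1) / (1 - phi_1^2) = (1.68902 + (-0.793)(0.876)) / (1 - (-0.793)^2) = 0.994352 / 0.371151 = 2.679104.
Therefore gamma(0) = 2.6791 (to 4 decimal places).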